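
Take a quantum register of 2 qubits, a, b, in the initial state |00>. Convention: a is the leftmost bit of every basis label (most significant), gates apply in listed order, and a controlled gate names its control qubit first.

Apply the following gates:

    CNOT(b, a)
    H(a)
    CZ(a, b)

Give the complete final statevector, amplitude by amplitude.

The resulting statevector has amplitude sqrt(2)/2 on |00>, 0 on |01>, sqrt(2)/2 on |10>, 0 on |11>.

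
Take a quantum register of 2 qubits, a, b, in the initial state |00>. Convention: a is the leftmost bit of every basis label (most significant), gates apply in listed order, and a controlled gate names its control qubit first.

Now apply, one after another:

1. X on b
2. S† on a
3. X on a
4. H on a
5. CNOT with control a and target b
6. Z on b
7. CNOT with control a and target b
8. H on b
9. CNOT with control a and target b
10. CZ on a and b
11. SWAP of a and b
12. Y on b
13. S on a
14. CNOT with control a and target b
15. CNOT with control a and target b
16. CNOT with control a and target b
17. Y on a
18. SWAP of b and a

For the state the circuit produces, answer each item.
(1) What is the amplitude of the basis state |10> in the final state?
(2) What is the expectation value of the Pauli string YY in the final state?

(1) |10> carries amplitude -I/2 in the final state.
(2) The observable YY averages to 0.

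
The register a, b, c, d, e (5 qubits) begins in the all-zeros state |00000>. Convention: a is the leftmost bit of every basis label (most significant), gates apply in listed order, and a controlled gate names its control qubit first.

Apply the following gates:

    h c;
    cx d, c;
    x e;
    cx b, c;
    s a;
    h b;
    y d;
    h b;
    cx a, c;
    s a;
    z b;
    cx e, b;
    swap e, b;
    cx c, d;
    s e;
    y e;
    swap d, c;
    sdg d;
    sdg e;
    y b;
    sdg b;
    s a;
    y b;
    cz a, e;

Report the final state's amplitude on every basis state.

The final amplitudes are sqrt(2)/2 on |01010>, sqrt(2)*I/2 on |01100>, and 0 on every other basis state.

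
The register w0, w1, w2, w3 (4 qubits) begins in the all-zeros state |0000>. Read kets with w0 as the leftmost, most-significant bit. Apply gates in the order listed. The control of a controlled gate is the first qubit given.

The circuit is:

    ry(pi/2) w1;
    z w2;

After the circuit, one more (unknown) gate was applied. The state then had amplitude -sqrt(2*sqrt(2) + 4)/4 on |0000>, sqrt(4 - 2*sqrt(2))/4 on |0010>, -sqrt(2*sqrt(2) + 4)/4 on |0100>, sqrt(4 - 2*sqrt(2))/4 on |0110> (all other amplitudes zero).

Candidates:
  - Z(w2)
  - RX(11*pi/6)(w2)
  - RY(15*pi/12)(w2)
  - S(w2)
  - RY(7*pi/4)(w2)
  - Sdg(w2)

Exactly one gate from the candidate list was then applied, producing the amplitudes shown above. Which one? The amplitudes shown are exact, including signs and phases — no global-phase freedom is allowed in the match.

It was RY(7*pi/4)(w2) that produced the state shown.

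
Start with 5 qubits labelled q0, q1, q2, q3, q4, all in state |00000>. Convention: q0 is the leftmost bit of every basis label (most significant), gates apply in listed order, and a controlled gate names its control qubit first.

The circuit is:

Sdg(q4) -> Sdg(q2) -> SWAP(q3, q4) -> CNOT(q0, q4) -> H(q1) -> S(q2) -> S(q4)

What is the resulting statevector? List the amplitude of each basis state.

The resulting statevector has amplitude sqrt(2)/2 on |00000>, sqrt(2)/2 on |01000>, and 0 on every other basis state.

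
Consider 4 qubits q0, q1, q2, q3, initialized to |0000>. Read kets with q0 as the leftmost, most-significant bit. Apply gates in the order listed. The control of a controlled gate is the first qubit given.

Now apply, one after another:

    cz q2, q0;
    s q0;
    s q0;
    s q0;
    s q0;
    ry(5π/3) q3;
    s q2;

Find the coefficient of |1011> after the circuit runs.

The amplitude on |1011> is 0. Key observation: the block from step 2 through step 5 cancels to the identity and can be dropped.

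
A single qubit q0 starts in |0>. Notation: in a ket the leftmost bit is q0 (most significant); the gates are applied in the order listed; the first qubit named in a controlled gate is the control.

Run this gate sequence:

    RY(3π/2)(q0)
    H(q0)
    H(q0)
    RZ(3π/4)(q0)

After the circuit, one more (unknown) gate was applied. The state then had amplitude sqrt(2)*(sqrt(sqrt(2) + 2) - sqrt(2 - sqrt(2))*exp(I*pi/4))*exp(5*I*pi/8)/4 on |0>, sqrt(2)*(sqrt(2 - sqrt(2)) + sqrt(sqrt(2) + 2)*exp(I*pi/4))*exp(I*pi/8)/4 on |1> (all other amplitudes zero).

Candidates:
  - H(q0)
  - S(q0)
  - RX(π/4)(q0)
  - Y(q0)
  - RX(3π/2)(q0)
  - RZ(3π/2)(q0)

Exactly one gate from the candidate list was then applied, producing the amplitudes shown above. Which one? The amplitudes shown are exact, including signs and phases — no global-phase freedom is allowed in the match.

The applied gate was RX(π/4)(q0).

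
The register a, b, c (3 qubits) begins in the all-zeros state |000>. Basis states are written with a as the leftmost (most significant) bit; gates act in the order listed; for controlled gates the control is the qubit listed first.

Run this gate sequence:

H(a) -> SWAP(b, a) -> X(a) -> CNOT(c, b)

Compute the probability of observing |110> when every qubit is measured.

A full measurement returns |110> with probability 1/2.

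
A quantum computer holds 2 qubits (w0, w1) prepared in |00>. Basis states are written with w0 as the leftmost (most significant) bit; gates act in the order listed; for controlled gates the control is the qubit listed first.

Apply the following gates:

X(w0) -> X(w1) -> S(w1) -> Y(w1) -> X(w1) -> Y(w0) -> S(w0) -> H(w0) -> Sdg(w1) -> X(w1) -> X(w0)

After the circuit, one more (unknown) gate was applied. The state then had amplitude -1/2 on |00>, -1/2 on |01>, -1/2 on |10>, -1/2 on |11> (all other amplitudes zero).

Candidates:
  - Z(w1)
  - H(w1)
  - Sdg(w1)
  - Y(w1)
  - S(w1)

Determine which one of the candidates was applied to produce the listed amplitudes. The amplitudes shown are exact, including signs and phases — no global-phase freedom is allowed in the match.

It was H(w1) that produced the state shown.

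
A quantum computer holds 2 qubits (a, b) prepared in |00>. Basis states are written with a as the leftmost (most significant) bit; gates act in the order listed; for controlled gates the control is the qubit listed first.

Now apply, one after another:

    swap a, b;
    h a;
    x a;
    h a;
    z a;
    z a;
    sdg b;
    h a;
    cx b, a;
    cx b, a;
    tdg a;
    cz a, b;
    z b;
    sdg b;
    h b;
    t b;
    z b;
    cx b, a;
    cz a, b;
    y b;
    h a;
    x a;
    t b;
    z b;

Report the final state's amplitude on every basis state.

The resulting statevector has amplitude sqrt(2)*(exp(3*I*pi/4) + I)/4 on |00>, sqrt(2)*(-exp(3*I*pi/4) + I)/4 on |01>, sqrt(2)*(-exp(3*I*pi/4) + I)/4 on |10>, sqrt(2)*(-I - exp(3*I*pi/4))/4 on |11>. Key observation: gates 2-5 undo each other exactly, leaving only the rest of the circuit to track.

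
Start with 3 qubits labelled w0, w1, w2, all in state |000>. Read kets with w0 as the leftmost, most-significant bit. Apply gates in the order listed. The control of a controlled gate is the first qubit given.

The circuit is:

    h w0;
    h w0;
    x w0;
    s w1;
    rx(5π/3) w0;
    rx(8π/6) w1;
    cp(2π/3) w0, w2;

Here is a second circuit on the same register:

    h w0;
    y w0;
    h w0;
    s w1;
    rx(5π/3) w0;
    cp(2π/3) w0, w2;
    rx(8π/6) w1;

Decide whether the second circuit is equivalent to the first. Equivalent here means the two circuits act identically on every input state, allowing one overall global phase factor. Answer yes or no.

No, they are not equivalent — no single phase factor reconciles the two unitaries.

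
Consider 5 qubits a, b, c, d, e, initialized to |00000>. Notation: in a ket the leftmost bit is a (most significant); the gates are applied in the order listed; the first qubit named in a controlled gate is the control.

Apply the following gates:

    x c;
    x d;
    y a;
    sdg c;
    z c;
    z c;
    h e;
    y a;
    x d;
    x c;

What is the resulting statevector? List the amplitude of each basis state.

The resulting statevector has amplitude -sqrt(2)*I/2 on |00000>, -sqrt(2)*I/2 on |00001>, and 0 on every other basis state.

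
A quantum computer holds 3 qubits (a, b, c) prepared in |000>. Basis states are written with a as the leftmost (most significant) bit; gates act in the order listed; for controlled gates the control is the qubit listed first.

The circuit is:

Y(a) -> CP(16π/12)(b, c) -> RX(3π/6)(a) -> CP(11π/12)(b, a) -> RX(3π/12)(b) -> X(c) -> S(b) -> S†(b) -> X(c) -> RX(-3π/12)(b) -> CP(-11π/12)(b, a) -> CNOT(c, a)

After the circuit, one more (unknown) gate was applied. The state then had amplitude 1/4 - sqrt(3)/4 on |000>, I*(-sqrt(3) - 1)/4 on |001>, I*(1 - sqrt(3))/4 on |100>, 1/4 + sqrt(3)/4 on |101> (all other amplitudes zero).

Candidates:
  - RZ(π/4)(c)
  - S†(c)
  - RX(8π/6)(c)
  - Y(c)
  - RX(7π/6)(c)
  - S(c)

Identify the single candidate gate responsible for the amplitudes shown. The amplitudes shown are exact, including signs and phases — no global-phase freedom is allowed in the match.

It was RX(7π/6)(c) that produced the state shown. Key observation: gates 4-11 undo each other exactly, leaving only the rest of the circuit to track.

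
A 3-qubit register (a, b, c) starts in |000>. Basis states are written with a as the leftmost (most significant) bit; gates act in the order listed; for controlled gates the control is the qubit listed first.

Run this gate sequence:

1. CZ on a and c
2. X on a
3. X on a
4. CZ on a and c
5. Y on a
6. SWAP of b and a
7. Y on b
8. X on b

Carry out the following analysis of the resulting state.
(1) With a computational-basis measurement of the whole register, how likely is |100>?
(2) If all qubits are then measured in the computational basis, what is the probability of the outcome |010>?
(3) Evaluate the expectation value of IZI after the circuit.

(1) A full measurement returns |100> with probability 0. Key observation: gates 1-4 undo each other exactly, leaving only the rest of the circuit to track.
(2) The probability of measuring |010> is 1.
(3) The expectation value of IZI is -1.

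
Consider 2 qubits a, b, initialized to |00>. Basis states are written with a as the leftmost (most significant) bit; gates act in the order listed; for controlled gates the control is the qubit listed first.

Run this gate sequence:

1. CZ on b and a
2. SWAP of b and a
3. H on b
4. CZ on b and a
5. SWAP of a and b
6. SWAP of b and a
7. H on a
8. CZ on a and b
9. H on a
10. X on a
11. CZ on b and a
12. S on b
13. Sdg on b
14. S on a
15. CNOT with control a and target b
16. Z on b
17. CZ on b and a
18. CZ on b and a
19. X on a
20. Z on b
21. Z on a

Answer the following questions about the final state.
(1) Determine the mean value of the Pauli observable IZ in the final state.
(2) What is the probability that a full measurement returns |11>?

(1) In the final state, IZ has expectation -1.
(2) The probability of measuring |11> is 1/2.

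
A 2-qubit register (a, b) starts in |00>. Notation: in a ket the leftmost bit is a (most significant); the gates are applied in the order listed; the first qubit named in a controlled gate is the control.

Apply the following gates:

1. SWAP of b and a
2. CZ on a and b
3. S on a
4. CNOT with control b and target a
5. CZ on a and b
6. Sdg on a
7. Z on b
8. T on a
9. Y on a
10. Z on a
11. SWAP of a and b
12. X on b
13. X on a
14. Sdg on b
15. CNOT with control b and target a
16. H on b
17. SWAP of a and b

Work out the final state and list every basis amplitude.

The final amplitudes are 0 on |00>, -sqrt(2)*I/2 on |01>, 0 on |10>, -sqrt(2)*I/2 on |11>.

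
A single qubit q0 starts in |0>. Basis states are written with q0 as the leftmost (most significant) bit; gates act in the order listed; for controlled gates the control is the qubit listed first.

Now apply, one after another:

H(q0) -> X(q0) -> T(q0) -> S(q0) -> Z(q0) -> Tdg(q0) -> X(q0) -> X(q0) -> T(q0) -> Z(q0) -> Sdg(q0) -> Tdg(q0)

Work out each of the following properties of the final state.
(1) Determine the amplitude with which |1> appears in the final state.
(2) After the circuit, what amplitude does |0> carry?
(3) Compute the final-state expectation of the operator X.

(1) The final state's coefficient on |1> equals sqrt(2)/2. Key observation: steps 4-11 multiply out to the identity, so the circuit reduces to the remaining gates.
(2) The amplitude on |0> is sqrt(2)/2.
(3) In the final state, X has expectation 1.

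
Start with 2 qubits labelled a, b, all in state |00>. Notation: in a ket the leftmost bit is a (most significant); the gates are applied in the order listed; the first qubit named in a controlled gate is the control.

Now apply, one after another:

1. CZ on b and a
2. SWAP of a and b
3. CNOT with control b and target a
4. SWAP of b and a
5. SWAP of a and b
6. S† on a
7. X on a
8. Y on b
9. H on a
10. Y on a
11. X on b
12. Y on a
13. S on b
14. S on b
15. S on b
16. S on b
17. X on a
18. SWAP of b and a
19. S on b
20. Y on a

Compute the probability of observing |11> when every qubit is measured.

A full measurement returns |11> with probability 1/2. Key observation: the block from step 13 through step 16 cancels to the identity and can be dropped.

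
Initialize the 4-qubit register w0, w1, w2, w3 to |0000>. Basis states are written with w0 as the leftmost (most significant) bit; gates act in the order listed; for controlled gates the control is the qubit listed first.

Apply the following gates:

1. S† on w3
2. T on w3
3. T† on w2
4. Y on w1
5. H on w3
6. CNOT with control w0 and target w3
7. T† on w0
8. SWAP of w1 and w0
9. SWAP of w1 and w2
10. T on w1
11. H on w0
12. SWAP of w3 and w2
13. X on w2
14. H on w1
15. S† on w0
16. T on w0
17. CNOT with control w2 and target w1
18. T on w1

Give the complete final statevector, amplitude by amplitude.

The final amplitudes are sqrt(2)*I/4 on |0000>, 0 on |0001>, sqrt(2)*I/4 on |0010>, 0 on |0011>, sqrt(2)*exp(3*I*pi/4)/4 on |0100>, 0 on |0101>, sqrt(2)*exp(3*I*pi/4)/4 on |0110>, 0 on |0111>, -sqrt(2)*exp(I*pi/4)/4 on |1000>, 0 on |1001>, -sqrt(2)*exp(I*pi/4)/4 on |1010>, 0 on |1011>, -sqrt(2)*I/4 on |1100>, 0 on |1101>, -sqrt(2)*I/4 on |1110>, 0 on |1111>.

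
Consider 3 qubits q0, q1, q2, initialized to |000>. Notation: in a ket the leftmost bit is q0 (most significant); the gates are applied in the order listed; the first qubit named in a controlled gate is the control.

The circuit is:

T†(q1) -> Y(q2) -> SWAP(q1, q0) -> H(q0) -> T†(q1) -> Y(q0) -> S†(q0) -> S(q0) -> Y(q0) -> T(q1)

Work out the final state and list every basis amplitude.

The final amplitudes are sqrt(2)*I/2 on |001>, sqrt(2)*I/2 on |101>, and 0 on every other basis state. Key observation: the block from step 5 through step 10 cancels to the identity and can be dropped.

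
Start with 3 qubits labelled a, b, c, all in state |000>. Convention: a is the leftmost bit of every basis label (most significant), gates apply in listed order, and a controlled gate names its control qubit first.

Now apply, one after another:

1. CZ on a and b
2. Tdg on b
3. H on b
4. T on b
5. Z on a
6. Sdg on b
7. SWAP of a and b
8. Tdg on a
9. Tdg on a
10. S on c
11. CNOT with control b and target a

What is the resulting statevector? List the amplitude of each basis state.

The resulting statevector has amplitude sqrt(2)/2 on |000>, -sqrt(2)*exp(I*pi/4)/2 on |100>, and 0 on every other basis state.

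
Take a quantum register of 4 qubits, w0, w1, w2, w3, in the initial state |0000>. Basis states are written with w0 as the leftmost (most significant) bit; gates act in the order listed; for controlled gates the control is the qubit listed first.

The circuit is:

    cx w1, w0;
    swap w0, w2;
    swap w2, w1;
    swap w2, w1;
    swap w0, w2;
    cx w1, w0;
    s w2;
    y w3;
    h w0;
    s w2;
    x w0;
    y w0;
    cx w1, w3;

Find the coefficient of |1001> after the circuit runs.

The amplitude on |1001> is -sqrt(2)/2.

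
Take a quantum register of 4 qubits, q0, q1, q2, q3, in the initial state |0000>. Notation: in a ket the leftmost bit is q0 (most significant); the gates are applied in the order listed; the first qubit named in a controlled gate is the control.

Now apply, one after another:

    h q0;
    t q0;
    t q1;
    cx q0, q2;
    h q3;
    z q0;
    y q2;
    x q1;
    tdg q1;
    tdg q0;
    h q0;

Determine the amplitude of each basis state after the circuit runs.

The final amplitudes are 0 on |0000>, 0 on |0001>, 0 on |0010>, 0 on |0011>, sqrt(2)*exp(I*pi/4)/4 on |0100>, sqrt(2)*exp(I*pi/4)/4 on |0101>, sqrt(2)*exp(I*pi/4)/4 on |0110>, sqrt(2)*exp(I*pi/4)/4 on |0111>, 0 on |1000>, 0 on |1001>, 0 on |1010>, 0 on |1011>, -sqrt(2)*exp(I*pi/4)/4 on |1100>, -sqrt(2)*exp(I*pi/4)/4 on |1101>, sqrt(2)*exp(I*pi/4)/4 on |1110>, sqrt(2)*exp(I*pi/4)/4 on |1111>.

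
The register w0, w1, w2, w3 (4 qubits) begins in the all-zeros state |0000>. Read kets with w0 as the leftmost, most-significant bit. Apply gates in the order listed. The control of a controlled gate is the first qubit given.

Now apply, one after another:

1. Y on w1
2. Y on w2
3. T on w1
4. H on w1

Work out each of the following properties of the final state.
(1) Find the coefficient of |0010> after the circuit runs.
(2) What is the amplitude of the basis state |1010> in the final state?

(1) The amplitude on |0010> is -sqrt(2)*exp(I*pi/4)/2.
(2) |1010> carries amplitude 0 in the final state.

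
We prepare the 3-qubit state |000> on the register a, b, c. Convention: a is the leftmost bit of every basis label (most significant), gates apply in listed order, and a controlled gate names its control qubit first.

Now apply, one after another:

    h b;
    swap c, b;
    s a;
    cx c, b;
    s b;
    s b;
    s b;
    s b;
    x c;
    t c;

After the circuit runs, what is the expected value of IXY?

The observable IXY averages to sqrt(2)/2. Key observation: steps 5-8 multiply out to the identity, so the circuit reduces to the remaining gates.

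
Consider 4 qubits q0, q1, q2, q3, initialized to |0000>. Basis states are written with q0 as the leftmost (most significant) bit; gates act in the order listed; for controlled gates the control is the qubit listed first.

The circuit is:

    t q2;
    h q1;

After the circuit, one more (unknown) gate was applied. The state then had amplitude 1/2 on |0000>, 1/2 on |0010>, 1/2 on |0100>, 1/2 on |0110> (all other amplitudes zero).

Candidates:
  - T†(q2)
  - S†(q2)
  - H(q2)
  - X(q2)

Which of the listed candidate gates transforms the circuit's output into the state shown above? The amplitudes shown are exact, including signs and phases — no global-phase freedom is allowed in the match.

The applied gate was H(q2).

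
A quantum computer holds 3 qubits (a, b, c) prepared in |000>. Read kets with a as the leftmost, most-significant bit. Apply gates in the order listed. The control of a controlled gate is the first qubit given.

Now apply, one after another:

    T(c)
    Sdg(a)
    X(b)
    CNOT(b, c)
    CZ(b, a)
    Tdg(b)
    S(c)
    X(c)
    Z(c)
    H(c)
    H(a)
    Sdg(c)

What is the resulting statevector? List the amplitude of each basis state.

After the circuit, the state carries amplitude 0 on |000>, 0 on |001>, exp(I*pi/4)/2 on |010>, -exp(3*I*pi/4)/2 on |011>, 0 on |100>, 0 on |101>, exp(I*pi/4)/2 on |110>, -exp(3*I*pi/4)/2 on |111>.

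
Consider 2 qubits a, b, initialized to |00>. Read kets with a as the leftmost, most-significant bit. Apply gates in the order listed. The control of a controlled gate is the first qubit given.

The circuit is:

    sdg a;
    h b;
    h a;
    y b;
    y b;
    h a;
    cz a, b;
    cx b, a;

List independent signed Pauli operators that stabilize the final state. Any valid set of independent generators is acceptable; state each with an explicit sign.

One valid set of independent stabilizer generators is +XX, +ZZ (any independent generating set of the same group is equally correct). Key observation: steps 3-6 multiply out to the identity, so the circuit reduces to the remaining gates.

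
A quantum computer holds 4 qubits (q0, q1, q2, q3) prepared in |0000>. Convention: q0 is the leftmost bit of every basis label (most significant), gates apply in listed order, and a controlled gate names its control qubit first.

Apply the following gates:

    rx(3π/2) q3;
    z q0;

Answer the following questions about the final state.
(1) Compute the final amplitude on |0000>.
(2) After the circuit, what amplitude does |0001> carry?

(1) The final state's coefficient on |0000> equals -sqrt(2)/2.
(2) The amplitude on |0001> is -sqrt(2)*I/2.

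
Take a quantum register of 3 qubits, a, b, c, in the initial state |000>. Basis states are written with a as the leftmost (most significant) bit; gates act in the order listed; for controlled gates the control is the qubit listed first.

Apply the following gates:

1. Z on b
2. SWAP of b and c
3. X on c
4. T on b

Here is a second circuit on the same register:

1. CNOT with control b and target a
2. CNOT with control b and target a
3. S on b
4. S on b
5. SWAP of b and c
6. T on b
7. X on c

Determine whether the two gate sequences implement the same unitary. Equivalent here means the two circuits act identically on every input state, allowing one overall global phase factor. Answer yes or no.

Yes, they are equivalent — the unitaries differ by at most a global phase.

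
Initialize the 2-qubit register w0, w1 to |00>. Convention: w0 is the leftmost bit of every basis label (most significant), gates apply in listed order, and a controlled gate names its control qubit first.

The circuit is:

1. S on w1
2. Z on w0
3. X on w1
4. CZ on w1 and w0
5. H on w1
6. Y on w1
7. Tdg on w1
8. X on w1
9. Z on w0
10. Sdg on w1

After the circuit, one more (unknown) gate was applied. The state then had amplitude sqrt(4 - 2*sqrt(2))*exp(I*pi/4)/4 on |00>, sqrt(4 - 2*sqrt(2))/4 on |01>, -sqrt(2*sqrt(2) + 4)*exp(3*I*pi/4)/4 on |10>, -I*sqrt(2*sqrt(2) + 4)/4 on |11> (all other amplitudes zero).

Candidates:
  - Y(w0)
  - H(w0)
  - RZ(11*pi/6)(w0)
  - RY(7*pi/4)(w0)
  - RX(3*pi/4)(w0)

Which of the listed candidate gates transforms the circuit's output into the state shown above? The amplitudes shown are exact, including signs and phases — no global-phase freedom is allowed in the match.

It was RX(3*pi/4)(w0) that produced the state shown.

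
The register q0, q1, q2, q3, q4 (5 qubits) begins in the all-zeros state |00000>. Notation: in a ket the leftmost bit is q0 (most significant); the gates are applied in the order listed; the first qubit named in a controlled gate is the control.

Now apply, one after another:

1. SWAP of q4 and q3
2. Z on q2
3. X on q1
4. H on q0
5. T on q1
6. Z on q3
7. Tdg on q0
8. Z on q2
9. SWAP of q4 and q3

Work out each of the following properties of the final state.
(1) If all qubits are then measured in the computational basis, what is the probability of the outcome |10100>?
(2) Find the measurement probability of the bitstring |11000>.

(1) Outcome |10100> occurs with probability 0.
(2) The probability of measuring |11000> is 1/2.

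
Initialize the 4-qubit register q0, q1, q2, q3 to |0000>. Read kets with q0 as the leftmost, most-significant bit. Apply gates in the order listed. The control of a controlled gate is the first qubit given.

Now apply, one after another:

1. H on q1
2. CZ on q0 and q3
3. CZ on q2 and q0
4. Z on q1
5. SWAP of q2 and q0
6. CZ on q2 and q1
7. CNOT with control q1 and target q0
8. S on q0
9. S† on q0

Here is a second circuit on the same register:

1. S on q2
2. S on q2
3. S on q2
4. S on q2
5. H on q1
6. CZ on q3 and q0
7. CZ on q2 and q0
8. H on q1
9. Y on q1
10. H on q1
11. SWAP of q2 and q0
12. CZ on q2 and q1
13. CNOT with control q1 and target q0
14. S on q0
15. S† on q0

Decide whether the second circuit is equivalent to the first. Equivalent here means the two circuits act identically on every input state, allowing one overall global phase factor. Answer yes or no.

No — the two circuits implement different unitaries, even allowing a global phase.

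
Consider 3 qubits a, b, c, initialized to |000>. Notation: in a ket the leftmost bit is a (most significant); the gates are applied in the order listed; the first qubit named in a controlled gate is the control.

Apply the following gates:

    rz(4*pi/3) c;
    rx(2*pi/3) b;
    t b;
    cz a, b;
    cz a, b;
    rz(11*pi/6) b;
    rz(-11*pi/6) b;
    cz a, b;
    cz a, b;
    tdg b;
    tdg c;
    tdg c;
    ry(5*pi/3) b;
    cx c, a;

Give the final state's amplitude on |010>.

The amplitude on |010> is (-1 - 3*I)*exp(I*pi/3)/4. Key observation: steps 3-10 multiply out to the identity, so the circuit reduces to the remaining gates.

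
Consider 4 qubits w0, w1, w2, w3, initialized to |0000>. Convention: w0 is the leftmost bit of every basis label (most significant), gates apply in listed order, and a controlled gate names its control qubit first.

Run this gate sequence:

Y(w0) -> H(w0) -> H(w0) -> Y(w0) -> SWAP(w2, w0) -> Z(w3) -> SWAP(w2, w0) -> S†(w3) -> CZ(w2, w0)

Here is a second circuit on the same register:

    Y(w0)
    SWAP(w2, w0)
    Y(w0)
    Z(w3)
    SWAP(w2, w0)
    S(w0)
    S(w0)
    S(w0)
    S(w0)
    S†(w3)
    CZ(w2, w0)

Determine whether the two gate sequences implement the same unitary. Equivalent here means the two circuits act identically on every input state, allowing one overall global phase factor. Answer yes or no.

No — the two circuits implement different unitaries, even allowing a global phase.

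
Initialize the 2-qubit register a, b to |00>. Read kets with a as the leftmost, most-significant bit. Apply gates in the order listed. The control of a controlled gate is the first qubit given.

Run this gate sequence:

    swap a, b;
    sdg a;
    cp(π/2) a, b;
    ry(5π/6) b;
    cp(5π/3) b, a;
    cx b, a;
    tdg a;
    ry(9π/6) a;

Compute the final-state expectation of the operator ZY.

The observable ZY averages to -sqrt(2)/4.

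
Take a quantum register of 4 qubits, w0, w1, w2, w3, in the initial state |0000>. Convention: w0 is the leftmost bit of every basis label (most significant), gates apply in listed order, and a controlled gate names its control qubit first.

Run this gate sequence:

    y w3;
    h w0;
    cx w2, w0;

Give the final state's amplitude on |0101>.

The final state's coefficient on |0101> equals 0.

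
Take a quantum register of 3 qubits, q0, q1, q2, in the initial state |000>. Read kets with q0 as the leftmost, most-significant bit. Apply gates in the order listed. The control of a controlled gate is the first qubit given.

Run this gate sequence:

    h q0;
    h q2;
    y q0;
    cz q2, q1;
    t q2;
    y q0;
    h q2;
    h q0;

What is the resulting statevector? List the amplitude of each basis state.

After the circuit, the state carries amplitude 1/2 + exp(I*pi/4)/2 on |000>, 1/2 - exp(I*pi/4)/2 on |001>, and 0 on every other basis state.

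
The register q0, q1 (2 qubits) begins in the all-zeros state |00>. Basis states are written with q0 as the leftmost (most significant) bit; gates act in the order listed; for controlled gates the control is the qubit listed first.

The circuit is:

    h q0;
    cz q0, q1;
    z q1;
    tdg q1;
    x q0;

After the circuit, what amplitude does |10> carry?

|10> carries amplitude sqrt(2)/2 in the final state.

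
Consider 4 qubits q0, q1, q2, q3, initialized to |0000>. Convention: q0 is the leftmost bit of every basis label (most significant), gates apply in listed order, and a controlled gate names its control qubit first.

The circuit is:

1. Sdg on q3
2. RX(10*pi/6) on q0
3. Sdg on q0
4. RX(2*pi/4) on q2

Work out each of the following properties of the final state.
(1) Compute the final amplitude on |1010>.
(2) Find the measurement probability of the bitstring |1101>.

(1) |1010> carries amplitude sqrt(2)*I/4 in the final state.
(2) A full measurement returns |1101> with probability 0.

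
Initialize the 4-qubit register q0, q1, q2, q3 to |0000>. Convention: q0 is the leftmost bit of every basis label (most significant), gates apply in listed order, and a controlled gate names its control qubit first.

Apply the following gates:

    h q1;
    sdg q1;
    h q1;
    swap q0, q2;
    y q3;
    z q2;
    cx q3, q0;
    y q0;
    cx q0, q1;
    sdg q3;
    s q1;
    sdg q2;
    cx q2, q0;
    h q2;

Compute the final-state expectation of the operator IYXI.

In the final state, IYXI has expectation 0.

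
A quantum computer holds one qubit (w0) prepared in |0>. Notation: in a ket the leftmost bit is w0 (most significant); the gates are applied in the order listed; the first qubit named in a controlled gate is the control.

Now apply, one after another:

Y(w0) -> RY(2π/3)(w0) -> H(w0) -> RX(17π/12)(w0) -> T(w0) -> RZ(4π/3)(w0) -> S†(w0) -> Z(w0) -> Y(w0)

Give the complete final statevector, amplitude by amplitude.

After the circuit, the state carries amplitude -3*sqrt(2*sqrt(2) + 4)*exp(5*I*pi/12)/16 - sqrt(6*sqrt(2) + 12)*exp(5*I*pi/12)/16 - sqrt(6*sqrt(2) + 12)*exp(11*I*pi/12)/16 - 3*sqrt(4 - 2*sqrt(2))*exp(11*I*pi/12)/16 + sqrt(12 - 6*sqrt(2))*exp(11*I*pi/12)/16 + sqrt(2*sqrt(2) + 4)*exp(11*I*pi/12)/16 + sqrt(4 - 2*sqrt(2))*exp(5*I*pi/12)/16 + sqrt(12 - 6*sqrt(2))*exp(5*I*pi/12)/16 on |0>, -sqrt(6*sqrt(2) + 12)*exp(I*pi/3)/16 - sqrt(12 - 6*sqrt(2))*exp(I*pi/3)/16 + sqrt(12 - 6*sqrt(2))*exp(5*I*pi/6)/16 + sqrt(4 - 2*sqrt(2))*exp(I*pi/3)/16 + sqrt(2*sqrt(2) + 4)*exp(5*I*pi/6)/16 + 3*sqrt(4 - 2*sqrt(2))*exp(5*I*pi/6)/16 + sqrt(6*sqrt(2) + 12)*exp(5*I*pi/6)/16 + 3*sqrt(2*sqrt(2) + 4)*exp(I*pi/3)/16 on |1>.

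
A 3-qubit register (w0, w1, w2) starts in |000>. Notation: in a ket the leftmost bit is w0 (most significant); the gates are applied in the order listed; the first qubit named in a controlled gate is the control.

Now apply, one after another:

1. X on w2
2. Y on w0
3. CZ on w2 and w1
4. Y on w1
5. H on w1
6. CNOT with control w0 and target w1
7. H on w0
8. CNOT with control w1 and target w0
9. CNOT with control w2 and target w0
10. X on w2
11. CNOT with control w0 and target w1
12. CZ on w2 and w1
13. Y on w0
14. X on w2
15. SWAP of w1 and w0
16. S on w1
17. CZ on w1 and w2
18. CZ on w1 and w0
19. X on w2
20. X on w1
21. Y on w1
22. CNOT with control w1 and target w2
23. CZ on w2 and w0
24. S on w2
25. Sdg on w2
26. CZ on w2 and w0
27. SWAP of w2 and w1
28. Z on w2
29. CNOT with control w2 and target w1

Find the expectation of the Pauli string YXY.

The expectation value of YXY is 0. Key observation: the block from step 23 through step 26 cancels to the identity and can be dropped.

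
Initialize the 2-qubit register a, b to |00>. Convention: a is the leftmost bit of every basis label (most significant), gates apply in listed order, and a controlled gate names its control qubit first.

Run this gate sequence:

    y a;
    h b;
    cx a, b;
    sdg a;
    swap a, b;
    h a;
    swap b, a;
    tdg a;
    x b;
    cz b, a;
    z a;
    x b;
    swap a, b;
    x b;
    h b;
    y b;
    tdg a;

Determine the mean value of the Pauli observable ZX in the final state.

In the final state, ZX has expectation -1.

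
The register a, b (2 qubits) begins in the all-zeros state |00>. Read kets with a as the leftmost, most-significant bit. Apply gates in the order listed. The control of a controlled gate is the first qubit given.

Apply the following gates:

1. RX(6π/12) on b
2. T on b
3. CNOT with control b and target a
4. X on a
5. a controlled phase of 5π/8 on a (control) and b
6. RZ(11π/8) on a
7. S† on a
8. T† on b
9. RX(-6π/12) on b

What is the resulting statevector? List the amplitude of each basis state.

After the circuit, the state carries amplitude -exp(5*I*pi/16)/2 on |00>, exp(13*I*pi/16)/2 on |01>, exp(3*I*pi/16)/2 on |10>, exp(11*I*pi/16)/2 on |11>.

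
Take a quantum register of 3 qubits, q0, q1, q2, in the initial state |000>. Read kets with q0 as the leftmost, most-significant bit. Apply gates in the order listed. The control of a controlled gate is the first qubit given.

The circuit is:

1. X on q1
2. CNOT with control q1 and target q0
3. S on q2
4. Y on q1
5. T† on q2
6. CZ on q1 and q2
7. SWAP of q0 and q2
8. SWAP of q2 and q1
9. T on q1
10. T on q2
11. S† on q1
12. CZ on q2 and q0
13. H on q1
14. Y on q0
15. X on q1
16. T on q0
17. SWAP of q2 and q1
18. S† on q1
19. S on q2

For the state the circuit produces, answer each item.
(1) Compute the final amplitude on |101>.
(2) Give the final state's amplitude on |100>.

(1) The final state's coefficient on |101> equals sqrt(2)*I/2.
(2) |100> carries amplitude -sqrt(2)/2 in the final state.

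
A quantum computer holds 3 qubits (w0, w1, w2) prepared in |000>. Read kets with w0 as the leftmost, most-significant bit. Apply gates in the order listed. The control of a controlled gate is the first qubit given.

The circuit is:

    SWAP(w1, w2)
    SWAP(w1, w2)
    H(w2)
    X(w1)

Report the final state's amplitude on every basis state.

The resulting statevector has amplitude sqrt(2)/2 on |010>, sqrt(2)/2 on |011>, and 0 on every other basis state. Key observation: steps 1-2 multiply out to the identity, so the circuit reduces to the remaining gates.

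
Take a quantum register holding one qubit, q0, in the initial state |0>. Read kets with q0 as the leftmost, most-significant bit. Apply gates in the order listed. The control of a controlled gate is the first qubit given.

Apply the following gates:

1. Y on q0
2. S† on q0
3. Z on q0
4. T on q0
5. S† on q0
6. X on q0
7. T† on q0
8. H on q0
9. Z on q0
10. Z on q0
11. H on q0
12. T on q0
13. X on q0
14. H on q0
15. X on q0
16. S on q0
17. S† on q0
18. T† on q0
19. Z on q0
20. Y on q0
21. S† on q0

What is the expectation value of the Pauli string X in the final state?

The expectation value of X is -sqrt(2)/2. Key observation: gates 6-13 undo each other exactly, leaving only the rest of the circuit to track.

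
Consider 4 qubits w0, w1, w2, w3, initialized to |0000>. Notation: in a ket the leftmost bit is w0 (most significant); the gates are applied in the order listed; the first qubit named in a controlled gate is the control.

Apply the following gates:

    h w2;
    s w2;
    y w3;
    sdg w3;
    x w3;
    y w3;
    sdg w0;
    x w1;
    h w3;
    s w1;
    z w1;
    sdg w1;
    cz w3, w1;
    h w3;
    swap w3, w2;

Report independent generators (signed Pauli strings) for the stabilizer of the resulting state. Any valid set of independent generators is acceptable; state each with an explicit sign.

The final state is stabilized by the group generated by +IIIY, +ZIII, -IZII, +IIZI; other independent generating sets are equally valid.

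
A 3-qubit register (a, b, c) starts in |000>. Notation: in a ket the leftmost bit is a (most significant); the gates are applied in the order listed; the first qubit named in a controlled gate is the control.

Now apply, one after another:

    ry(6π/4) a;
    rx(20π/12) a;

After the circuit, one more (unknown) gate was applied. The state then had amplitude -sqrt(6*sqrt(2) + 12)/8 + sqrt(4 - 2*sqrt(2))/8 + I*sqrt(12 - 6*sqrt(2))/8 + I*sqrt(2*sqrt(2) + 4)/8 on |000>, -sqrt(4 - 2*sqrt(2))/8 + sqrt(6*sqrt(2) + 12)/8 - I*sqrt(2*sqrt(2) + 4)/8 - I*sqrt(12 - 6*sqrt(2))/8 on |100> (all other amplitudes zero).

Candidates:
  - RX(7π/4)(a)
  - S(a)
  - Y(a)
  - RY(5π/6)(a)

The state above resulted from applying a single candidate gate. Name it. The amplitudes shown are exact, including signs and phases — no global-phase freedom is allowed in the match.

The applied gate was RX(7π/4)(a).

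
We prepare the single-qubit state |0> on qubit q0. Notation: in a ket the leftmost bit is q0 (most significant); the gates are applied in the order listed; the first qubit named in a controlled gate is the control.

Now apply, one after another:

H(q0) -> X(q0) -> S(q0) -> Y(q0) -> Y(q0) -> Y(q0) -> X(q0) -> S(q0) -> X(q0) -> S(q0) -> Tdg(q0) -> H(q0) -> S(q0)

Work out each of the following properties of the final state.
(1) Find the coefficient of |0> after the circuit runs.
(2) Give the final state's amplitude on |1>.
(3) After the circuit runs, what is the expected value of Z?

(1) The amplitude on |0> is exp(3*I*pi/4)/2 + I/2.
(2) |1> carries amplitude -1/2 + exp(I*pi/4)/2 in the final state.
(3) In the final state, Z has expectation sqrt(2)/2.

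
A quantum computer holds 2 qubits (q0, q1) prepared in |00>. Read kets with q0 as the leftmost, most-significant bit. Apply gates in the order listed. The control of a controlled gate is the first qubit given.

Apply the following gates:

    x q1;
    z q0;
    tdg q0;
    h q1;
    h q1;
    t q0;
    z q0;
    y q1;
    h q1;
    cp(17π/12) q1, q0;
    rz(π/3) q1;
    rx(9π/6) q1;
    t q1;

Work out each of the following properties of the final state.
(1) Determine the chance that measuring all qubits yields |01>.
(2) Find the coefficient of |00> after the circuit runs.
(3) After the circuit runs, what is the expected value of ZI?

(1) The probability of measuring |01> is sqrt(3)/4 + 1/2. Key observation: steps 2-7 multiply out to the identity, so the circuit reduces to the remaining gates.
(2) The final state's coefficient on |00> equals -exp(I*pi/6)/2 + exp(I*pi/3)/2.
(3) The observable ZI averages to 1.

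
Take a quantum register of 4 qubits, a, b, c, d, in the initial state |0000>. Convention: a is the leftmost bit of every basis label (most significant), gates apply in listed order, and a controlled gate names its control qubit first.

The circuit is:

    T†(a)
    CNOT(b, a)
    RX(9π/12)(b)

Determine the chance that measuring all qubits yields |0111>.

The probability of measuring |0111> is 0.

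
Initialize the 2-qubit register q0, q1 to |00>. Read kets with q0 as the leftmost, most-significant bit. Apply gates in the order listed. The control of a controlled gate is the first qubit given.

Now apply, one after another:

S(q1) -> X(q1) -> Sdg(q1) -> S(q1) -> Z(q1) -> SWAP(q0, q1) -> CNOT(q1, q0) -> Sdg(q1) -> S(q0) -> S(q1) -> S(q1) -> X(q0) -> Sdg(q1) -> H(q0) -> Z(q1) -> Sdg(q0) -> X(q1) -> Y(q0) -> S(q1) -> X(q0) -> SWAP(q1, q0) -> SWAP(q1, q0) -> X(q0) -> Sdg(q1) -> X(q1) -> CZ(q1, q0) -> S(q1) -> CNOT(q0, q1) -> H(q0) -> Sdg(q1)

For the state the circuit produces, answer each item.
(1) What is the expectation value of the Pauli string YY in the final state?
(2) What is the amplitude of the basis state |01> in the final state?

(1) In the final state, YY has expectation -1. Key observation: gates 19-24 undo each other exactly, leaving only the rest of the circuit to track.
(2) |01> carries amplitude -I/2 in the final state.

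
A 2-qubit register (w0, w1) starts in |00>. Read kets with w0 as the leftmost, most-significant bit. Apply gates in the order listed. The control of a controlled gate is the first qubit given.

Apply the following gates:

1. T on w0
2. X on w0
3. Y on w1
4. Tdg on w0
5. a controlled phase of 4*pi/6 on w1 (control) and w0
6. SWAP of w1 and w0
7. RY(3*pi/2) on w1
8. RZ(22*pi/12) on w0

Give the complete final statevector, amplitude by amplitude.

After the circuit, the state carries amplitude 0 on |00>, 0 on |01>, sqrt(2)*exp(5*I*pi/6)/2 on |10>, sqrt(2)*exp(5*I*pi/6)/2 on |11>.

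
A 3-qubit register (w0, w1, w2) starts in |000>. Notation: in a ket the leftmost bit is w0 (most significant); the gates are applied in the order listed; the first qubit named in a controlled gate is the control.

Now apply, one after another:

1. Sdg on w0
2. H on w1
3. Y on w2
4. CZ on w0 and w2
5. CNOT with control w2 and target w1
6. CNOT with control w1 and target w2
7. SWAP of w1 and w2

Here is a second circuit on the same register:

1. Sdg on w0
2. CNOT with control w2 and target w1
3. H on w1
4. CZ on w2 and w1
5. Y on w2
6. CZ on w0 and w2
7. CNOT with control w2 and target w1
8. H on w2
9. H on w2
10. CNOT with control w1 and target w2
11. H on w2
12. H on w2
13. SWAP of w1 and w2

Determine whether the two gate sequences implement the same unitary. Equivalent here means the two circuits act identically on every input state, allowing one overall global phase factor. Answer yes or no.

Yes, they are equivalent — the unitaries differ by at most a global phase.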